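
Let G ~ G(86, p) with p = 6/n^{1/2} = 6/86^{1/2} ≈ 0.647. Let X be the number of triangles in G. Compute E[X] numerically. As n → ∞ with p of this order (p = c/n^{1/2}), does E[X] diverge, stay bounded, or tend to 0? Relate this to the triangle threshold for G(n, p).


Number of potential triangles: C(86, 3) = 102340.
Each occurs with probability p³ ≈ (0.647)³ ≈ 2.708358e-01.
By linearity: E[X] = C(86, 3)·p³ ≈ 102340 · 2.708358e-01 ≈ 27717.3360.
Since α = 1/2 < 1, p = c/n^{1/2} ≫ 1/n is above the triangle threshold p ~ 1/n. Asymptotically E[X] ~ (c³/6)·n^{3(1−α)} = (6³/6)·n^{1.5} → ∞; triangles are abundant w.h.p.

E[X] ≈ 27717.3360; in regime p = Θ(1/n^{1/2}) E[X] diverges (above the triangle threshold p ~ 1/n).


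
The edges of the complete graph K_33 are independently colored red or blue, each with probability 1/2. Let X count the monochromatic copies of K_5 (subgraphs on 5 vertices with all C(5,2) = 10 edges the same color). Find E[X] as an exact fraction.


Let X = Σ_S X_S over the C(33, 5) = 237336 subsets S of size 5, where X_S = 1 if the K_5 on S is monochromatic.
For a fixed S, the K_5 on S has C(5, 2) = 10 edges. P[all 10 edges red] = (1/2)^10, and likewise for blue, so P[monochromatic] = 2·(1/2)^10 = 2^{1 − 10} = 1/512.
Summing: E[X] = C(33, 5) · 2^{1 − 10} = 237336 · 1/512 = 29667/64.
Numerically: E[X] ≈ 463.547.

E[X] = C(33,5)·2^(1−C(5,2)) = 29667/64 ≈ 463.547.


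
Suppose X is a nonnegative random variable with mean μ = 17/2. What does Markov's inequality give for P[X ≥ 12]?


μ = E[X] = 17/2, a = 12.
Markov: P[X ≥ 12] ≤ μ/a = (17/2)/12 = 17/24.
Numerically: ≈ 0.70833.
(Since a = 12 > μ = 8.50000, the bound 17/24 is < 1 and informative.)

P[X ≥ 12] ≤ 17/24 ≈ 0.70833.


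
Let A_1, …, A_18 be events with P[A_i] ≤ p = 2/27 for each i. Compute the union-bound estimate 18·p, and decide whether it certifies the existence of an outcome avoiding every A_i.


Union bound: P[∪_{i=1}^{18} A_i] ≤ Σ_i P[A_i] ≤ 18·p = 18·(2/27) = 4/3.
Numerically: 4/3 ≈ 1.33333.
Is 4/3 < 1? NO.
Since the bound 4/3 is ≥ 1, the union bound is uninformative here; it does NOT by itself certify existence.

18·p = 4/3 ≈ 1.33333; existence NOT certified by the union bound.


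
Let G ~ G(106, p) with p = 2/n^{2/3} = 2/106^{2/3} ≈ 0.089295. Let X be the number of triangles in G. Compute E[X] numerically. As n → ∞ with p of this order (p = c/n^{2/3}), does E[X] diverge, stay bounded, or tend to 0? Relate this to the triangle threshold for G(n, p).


Number of potential triangles: C(106, 3) = 192920.
Each occurs with probability p³ ≈ (0.089295)³ ≈ 7.1199715e-04.
By linearity: E[X] = C(106, 3)·p³ ≈ 192920 · 7.1199715e-04 ≈ 137.35849.
Since α = 2/3 < 1, p = c/n^{2/3} ≫ 1/n is above the triangle threshold p ~ 1/n. Asymptotically E[X] ~ (c³/6)·n^{3(1−α)} = (2³/6)·n^{1} → ∞; triangles are abundant w.h.p.

E[X] ≈ 137.35849; in regime p = Θ(1/n^{2/3}) E[X] diverges (above the triangle threshold p ~ 1/n).


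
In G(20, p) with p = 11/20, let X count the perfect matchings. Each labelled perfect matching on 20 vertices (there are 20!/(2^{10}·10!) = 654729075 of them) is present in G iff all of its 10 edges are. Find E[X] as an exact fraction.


K_20 has 20!/(2^{10}·10!) = 654729075 labelled perfect matchings.
For each such perfect matching H, let X_H = 1 if all 10 edges of H are present in G. Then P[X_H = 1] = p^{10} = (11/20)^{10} = 25937424601/10240000000000.
By linearity of expectation: E[X] = Σ_H E[X_H] = 654729075 · p^{10} = 654729075 · 25937424601/10240000000000 = 679279440675798963/409600000000.
Numerically: E[X] ≈ 1.658e+06.

E[X] = 654729075 · (11/20)^{10} = 679279440675798963/409600000000 ≈ 1.658e+06.


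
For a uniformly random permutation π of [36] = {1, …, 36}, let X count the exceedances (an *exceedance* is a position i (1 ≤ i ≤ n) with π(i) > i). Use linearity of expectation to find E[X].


Write X = Σ_{i=1}^{36} X_i, where X_i = 1_{π(i) > i}.
For each fixed i, π(i) is uniform over {1, …, 36} (marginal of a uniform permutation), so P[π(i) > i] = (n − i)/n. Summing: Σ_{i=1}^{36} (n − i)/n = (0 + 1 + … + 35)/36 = 36(36 − 1)/(2·36) = (36 − 1)/2.
Hence E[X] = Σ_{i=1}^{36} (36 − i)/36 = 35/2 ≈ 17.5000.

E[X] = 35/2 = 17.5000.


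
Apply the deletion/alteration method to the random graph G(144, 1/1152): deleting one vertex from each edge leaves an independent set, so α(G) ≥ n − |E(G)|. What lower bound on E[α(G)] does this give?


E[|E(G)|] = C(144, 2)·p = 10296 · (1/1152) = 143/16.
E[α(G)] ≥ n − E[|E(G)|] = 144 − 143/16 = 2161/16.
Numerically: ≈ 135.062500.
(This is only a lower bound; the true E[α(G)] may be larger.)

E[α(G)] ≥ 2161/16 ≈ 135.062500.


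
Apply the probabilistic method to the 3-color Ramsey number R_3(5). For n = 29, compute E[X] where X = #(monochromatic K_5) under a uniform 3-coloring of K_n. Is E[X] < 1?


E[X] = C(29, 5) · 3^{1 − 10} = 118755 · 3^{−9} = 118755/19683.
As a reduced fraction: E[X] = 13195/2187 ≈ 6.033379.
Is E[X] < 1? NO.
Since E[X] ≥ 1, the first-moment bound is inconclusive at n = 29; it does NOT by itself certify R_3(5) > 29.

E[X] = 13195/2187 ≈ 6.033379; E[X] ≥ 1; first-moment method inconclusive here.


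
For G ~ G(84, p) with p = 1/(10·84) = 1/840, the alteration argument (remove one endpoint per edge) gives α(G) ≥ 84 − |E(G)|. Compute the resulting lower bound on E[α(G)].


E[|E(G)|] = C(84, 2)·p = 3486 · (1/840) = 83/20.
E[α(G)] ≥ n − E[|E(G)|] = 84 − 83/20 = 1597/20.
Numerically: ≈ 79.85000.
(This is only a lower bound; the true E[α(G)] may be larger.)

E[α(G)] ≥ 1597/20 ≈ 79.85000.


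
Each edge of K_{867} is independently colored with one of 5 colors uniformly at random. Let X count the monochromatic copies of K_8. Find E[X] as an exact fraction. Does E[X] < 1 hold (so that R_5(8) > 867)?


E[X] = C(867, 8) · 5^{1 − 28} = 7665949963452117060 · 5^{−27} = 7665949963452117060/7450580596923828125.
As a reduced fraction: E[X] = 1533189992690423412/1490116119384765625 ≈ 1.02891.
Is E[X] < 1? NO.
Since E[X] ≥ 1, the first-moment bound is inconclusive at n = 867; it does NOT by itself certify R_5(8) > 867.

E[X] = 1533189992690423412/1490116119384765625 ≈ 1.02891; E[X] ≥ 1; first-moment method inconclusive here.


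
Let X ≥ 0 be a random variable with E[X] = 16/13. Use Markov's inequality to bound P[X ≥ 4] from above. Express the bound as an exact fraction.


μ = E[X] = 16/13, a = 4.
Markov: P[X ≥ 4] ≤ μ/a = (16/13)/4 = 4/13.
Numerically: ≈ 0.307692.
(Since a = 4 > μ = 1.230769, the bound 4/13 is < 1 and informative.)

P[X ≥ 4] ≤ 4/13 ≈ 0.307692.


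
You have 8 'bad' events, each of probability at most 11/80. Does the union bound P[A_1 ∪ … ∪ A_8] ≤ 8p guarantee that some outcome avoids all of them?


Union bound: P[∪_{i=1}^{8} A_i] ≤ Σ_i P[A_i] ≤ 8·p = 8·(11/80) = 11/10.
Numerically: 11/10 ≈ 1.1000000.
Is 11/10 < 1? NO.
Since the bound 11/10 is ≥ 1, the union bound is uninformative here; it does NOT by itself certify existence.

8·p = 11/10 ≈ 1.1000000; existence NOT certified by the union bound.


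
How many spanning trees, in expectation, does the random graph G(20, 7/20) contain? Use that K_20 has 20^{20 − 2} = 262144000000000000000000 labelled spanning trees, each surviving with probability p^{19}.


K_20 has 20^{20 − 2} = 262144000000000000000000 labelled spanning trees.
For each such spanning tree H, let X_H = 1 if all 19 edges of H are present in G. Then P[X_H = 1] = p^{19} = (7/20)^{19} = 11398895185373143/5242880000000000000000000.
By linearity: E[X] = Σ_H E[X_H] = 262144000000000000000000 · p^{19} = 262144000000000000000000 · 11398895185373143/5242880000000000000000000 = 11398895185373143/20.
Numerically: E[X] ≈ 5.69945e+14.

E[X] = 262144000000000000000000 · (7/20)^{19} = 11398895185373143/20 ≈ 5.69945e+14.


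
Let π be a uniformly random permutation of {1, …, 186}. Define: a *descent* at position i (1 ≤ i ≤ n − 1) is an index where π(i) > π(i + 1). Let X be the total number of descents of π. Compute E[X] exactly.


Write X = Σ X_I over i = 1, …, 185, with X_I the indicator of one descent.
There are 185 indicators.
For each fixed i, the pair (π(i), π(i+1)) is a uniformly random ordered pair of distinct values from {1, …, 186}; by symmetry P[π(i) > π(i+1)] = 1/2.
By linearity: E[X] = 185 · (1/2) = (186 − 1) · (1/2) = 185/2 ≈ 92.500.

E[X] = 185/2 = 92.500.


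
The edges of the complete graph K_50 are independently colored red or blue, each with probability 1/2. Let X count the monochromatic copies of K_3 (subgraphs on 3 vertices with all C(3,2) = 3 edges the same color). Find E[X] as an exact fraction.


Let X = Σ_S X_S over the C(50, 3) = 19600 subsets S of size 3, where X_S = 1 if the K_3 on S is monochromatic.
For a fixed S, the K_3 on S has C(3, 2) = 3 edges. P[all 3 edges red] = (1/2)^3, and likewise for blue, so P[monochromatic] = 2·(1/2)^3 = 2^{1 − 3} = 1/4.
By linearity: E[X] = C(50, 3) · 2^{1 − 3} = 19600 · 1/4 = 4900.
Numerically: E[X] ≈ 4900.0000.

E[X] = C(50,3)·2^(1−C(3,2)) = 4900 ≈ 4900.0000.


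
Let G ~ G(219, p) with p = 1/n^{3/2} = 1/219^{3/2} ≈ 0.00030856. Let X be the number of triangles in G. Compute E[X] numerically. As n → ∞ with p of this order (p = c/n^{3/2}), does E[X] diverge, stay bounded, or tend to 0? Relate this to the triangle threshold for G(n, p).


Number of potential triangles: C(219, 3) = 1726669.
Each occurs with probability p³ ≈ (0.00030856)³ ≈ 2.9376597e-11.
By linearity: E[X] = C(219, 3)·p³ ≈ 1726669 · 2.9376597e-11 ≈ 0.00005.
Since α = 3/2 > 1, p = c/n^{3/2} = o(1/n) is below the triangle threshold p ~ 1/n. Asymptotically E[X] ~ (c³/6)·n^{3(1−α)} = (1³/6)·n^{-1.5} → 0, so by Markov's inequality G has no triangles w.h.p.

E[X] ≈ 0.00005; in regime p = Θ(1/n^{3/2}) E[X] tends to 0 (below the triangle threshold p ~ 1/n).


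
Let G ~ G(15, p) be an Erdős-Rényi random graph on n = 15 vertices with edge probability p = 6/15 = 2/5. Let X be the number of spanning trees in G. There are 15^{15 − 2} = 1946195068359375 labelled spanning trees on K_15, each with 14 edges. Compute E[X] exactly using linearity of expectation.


K_15 has 15^{15 − 2} = 1946195068359375 labelled spanning trees.
For each such spanning tree H, let X_H = 1 if all 14 edges of H are present in G. Then P[X_H = 1] = p^{14} = (2/5)^{14} = 16384/6103515625.
Summing the indicators: E[X] = Σ_H E[X_H] = 1946195068359375 · p^{14} = 1946195068359375 · 16384/6103515625 = 26121388032/5.
Numerically: E[X] ≈ 5.22428e+09.

E[X] = 1946195068359375 · (2/5)^{14} = 26121388032/5 ≈ 5.22428e+09.


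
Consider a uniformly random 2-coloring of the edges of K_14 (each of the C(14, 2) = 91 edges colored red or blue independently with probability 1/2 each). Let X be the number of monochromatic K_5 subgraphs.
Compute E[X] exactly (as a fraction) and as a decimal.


Let X = Σ_S X_S over the C(14, 5) = 2002 subsets S of size 5, where X_S = 1 if the K_5 on S is monochromatic.
For a fixed S, the K_5 on S has C(5, 2) = 10 edges. P[all 10 edges red] = (1/2)^10, and likewise for blue, so P[monochromatic] = 2·(1/2)^10 = 2^{1 − 10} = 1/512.
Summing: E[X] = C(14, 5) · 2^{1 − 10} = 2002 · 1/512 = 1001/256.
Numerically: E[X] ≈ 3.910.

E[X] = C(14,5)·2^(1−C(5,2)) = 1001/256 ≈ 3.910.


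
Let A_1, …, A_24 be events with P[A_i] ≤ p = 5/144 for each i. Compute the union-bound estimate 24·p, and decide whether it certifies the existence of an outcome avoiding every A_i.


Union bound: P[∪_{i=1}^{24} A_i] ≤ Σ_i P[A_i] ≤ 24·p = 24·(5/144) = 5/6.
Numerically: 5/6 ≈ 0.8333.
Is 5/6 < 1? YES.
Since P[∪ A_i] ≤ 5/6 < 1, the complement has P[∩ A_i^c] ≥ 1 − 5/6 = 1/6 > 0, so some outcome avoids every A_i.

24·p = 5/6 ≈ 0.8333; existence CERTIFIED by the union bound.


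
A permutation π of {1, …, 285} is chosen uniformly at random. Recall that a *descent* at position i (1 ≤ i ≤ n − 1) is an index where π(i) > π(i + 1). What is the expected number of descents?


Write X = Σ X_I over i = 1, …, 284, with X_I the indicator of one descent.
There are 284 indicators.
For each fixed i, the pair (π(i), π(i+1)) is a uniformly random ordered pair of distinct values from {1, …, 285}; by symmetry P[π(i) > π(i+1)] = 1/2.
By linearity: E[X] = 284 · (1/2) = (285 − 1) · (1/2) = 142 ≈ 142.00000.

E[X] = 142 = 142.00000.


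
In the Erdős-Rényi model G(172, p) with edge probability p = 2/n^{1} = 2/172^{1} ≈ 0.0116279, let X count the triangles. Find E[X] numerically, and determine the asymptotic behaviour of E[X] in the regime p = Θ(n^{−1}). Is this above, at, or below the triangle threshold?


Number of potential triangles: C(172, 3) = 833340.
Each occurs with probability p³ ≈ (0.0116279)³ ≈ 1.57218861e-06.
By linearity: E[X] = C(172, 3)·p³ ≈ 833340 · 1.57218861e-06 ≈ 1.310168.
Here α = 1, so p = 2/n is exactly at the triangle threshold p ~ 1/n. Asymptotically E[X] → c³/6 = 2³/6 = 4/3 ≈ 1.333333, a bounded constant. In this regime the triangle count is asymptotically Poisson(c³/6).

E[X] ≈ 1.310168; in regime p = Θ(1/n^{1}) E[X] stays bounded (at the triangle threshold p ~ 1/n).


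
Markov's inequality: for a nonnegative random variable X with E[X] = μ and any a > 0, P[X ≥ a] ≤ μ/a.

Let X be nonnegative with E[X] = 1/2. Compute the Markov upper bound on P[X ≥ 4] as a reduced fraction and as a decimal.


μ = E[X] = 1/2, a = 4.
Markov: P[X ≥ 4] ≤ μ/a = (1/2)/4 = 1/8.
Numerically: ≈ 0.125000.
(Since a = 4 > μ = 0.500000, the bound 1/8 is < 1 and informative.)

P[X ≥ 4] ≤ 1/8 ≈ 0.125000.


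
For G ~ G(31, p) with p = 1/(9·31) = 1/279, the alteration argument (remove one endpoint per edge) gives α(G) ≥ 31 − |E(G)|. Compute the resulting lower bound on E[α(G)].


E[|E(G)|] = C(31, 2)·p = 465 · (1/279) = 5/3.
E[α(G)] ≥ n − E[|E(G)|] = 31 − 5/3 = 88/3.
Numerically: ≈ 29.3333.
(This is only a lower bound; the true E[α(G)] may be larger.)

E[α(G)] ≥ 88/3 ≈ 29.3333.


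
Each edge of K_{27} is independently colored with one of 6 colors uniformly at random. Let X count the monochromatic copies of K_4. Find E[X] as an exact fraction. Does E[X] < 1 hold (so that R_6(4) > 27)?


E[X] = C(27, 4) · 6^{1 − 6} = 17550 · 6^{−5} = 17550/7776.
As a reduced fraction: E[X] = 325/144 ≈ 2.256944.
Is E[X] < 1? NO.
Since E[X] ≥ 1, the first-moment bound is inconclusive at n = 27; it does NOT by itself certify R_6(4) > 27.

E[X] = 325/144 ≈ 2.256944; E[X] ≥ 1; first-moment method inconclusive here.


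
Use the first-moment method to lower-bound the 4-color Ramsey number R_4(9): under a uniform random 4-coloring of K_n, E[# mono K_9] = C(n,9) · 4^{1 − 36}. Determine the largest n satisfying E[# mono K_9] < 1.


We need C(n, 9) · 4^{1 − 36} < 1, i.e. C(n, 9) < 4^{36 − 1} = 1180591620717411303424.
Check values of n near the boundary:
  n = 913: C(913, 9) = 1167605542753639808390; 1167605542753639808390 < 1180591620717411303424? YES
  n = 914: C(914, 9) = 1179217089587653905932; 1179217089587653905932 < 1180591620717411303424? YES
  n = 915: C(915, 9) = 1190931166636537885130; 1190931166636537885130 < 1180591620717411303424? NO
The largest n with C(n, 9) < 1180591620717411303424 is n = 914 (where E[X] = 294804272396913476483/295147905179352825856 ≈ 0.998836). Hence R_4(9) > 914, i.e. R_4(9) ≥ 915.

Largest n = 914; hence R_4(9) > 914.


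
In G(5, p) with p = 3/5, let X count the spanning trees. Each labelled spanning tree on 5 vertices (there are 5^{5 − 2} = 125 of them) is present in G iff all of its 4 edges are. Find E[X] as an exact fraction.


K_5 has 5^{5 − 2} = 125 labelled spanning trees.
For each such spanning tree H, let X_H = 1 if all 4 edges of H are present in G. Then P[X_H = 1] = p^{4} = (3/5)^{4} = 81/625.
By linearity: E[X] = Σ_H E[X_H] = 125 · p^{4} = 125 · 81/625 = 81/5.
Numerically: E[X] ≈ 16.2.

E[X] = 125 · (3/5)^{4} = 81/5 ≈ 16.2.


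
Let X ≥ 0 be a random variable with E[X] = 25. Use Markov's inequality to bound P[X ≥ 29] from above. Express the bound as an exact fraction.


μ = E[X] = 25, a = 29.
Markov: P[X ≥ 29] ≤ μ/a = (25)/29 = 25/29.
Numerically: ≈ 0.862.
(Since a = 29 > μ = 25.000, the bound 25/29 is < 1 and informative.)

P[X ≥ 29] ≤ 25/29 ≈ 0.862.


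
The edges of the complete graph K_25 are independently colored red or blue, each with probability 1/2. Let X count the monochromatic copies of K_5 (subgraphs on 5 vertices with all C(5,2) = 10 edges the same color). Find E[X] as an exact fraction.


Let X = Σ_S X_S over the C(25, 5) = 53130 subsets S of size 5, where X_S = 1 if the K_5 on S is monochromatic.
For a fixed S, the K_5 on S has C(5, 2) = 10 edges. P[all 10 edges red] = (1/2)^10, and likewise for blue, so P[monochromatic] = 2·(1/2)^10 = 2^{1 − 10} = 1/512.
By linearity of expectation: E[X] = C(25, 5) · 2^{1 − 10} = 53130 · 1/512 = 26565/256.
Numerically: E[X] ≈ 103.770.

E[X] = C(25,5)·2^(1−C(5,2)) = 26565/256 ≈ 103.770.


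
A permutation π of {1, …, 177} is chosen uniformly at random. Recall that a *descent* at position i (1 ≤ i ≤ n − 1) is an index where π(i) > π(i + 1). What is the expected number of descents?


Write X = Σ X_I over i = 1, …, 176, with X_I the indicator of one descent.
There are 176 indicators.
For each fixed i, the pair (π(i), π(i+1)) is a uniformly random ordered pair of distinct values from {1, …, 177}; by symmetry P[π(i) > π(i+1)] = 1/2.
By linearity: E[X] = 176 · (1/2) = (177 − 1) · (1/2) = 88 ≈ 88.00000.

E[X] = 88 = 88.00000.


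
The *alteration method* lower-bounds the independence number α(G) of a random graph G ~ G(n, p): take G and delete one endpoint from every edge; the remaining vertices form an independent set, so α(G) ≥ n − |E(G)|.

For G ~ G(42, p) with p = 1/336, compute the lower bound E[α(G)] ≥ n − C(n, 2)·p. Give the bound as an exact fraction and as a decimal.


E[|E(G)|] = C(42, 2)·p = 861 · (1/336) = 41/16.
E[α(G)] ≥ n − E[|E(G)|] = 42 − 41/16 = 631/16.
Numerically: ≈ 39.4375.
(This is only a lower bound; the true E[α(G)] may be larger.)

E[α(G)] ≥ 631/16 ≈ 39.4375.


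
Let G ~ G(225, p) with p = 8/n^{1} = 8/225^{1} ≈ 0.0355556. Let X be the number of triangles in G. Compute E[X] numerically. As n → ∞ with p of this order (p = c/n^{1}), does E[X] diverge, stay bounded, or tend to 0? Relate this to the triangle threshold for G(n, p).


Number of potential triangles: C(225, 3) = 1873200.
Each occurs with probability p³ ≈ (0.0355556)³ ≈ 4.49492455e-05.
By linearity: E[X] = C(225, 3)·p³ ≈ 1873200 · 4.49492455e-05 ≈ 84.198927.
Here α = 1, so p = 8/n is exactly at the triangle threshold p ~ 1/n. Asymptotically E[X] → c³/6 = 8³/6 = 256/3 ≈ 85.333333, a bounded constant. In this regime the triangle count is asymptotically Poisson(c³/6).

E[X] ≈ 84.198927; in regime p = Θ(1/n^{1}) E[X] stays bounded (at the triangle threshold p ~ 1/n).


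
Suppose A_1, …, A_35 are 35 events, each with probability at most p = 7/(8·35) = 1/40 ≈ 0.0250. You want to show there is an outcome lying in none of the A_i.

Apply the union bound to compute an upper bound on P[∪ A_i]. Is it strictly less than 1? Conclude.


Union bound: P[∪_{i=1}^{35} A_i] ≤ Σ_i P[A_i] ≤ 35·p = 35·(1/40) = 7/8.
Numerically: 7/8 ≈ 0.8750.
Is 7/8 < 1? YES.
Since P[∪ A_i] ≤ 7/8 < 1, the complement has P[∩ A_i^c] ≥ 1 − 7/8 = 1/8 > 0, so some outcome avoids every A_i.

35·p = 7/8 ≈ 0.8750; existence CERTIFIED by the union bound.


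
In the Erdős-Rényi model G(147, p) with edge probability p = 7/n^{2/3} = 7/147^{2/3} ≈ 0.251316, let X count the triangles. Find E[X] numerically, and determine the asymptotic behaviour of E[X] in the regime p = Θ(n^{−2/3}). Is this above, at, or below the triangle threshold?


Number of potential triangles: C(147, 3) = 518665.
Each occurs with probability p³ ≈ (0.251316)³ ≈ 1.58730159e-02.
By linearity: E[X] = C(147, 3)·p³ ≈ 518665 · 1.58730159e-02 ≈ 8232.777778.
Since α = 2/3 < 1, p = c/n^{2/3} ≫ 1/n is above the triangle threshold p ~ 1/n. Asymptotically E[X] ~ (c³/6)·n^{3(1−α)} = (7³/6)·n^{1} → ∞; triangles are abundant w.h.p.

E[X] ≈ 8232.777778; in regime p = Θ(1/n^{2/3}) E[X] diverges (above the triangle threshold p ~ 1/n).


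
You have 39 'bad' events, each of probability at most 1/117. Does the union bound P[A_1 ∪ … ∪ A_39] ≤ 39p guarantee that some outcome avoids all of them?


Union bound: P[∪_{i=1}^{39} A_i] ≤ Σ_i P[A_i] ≤ 39·p = 39·(1/117) = 1/3.
Numerically: 1/3 ≈ 0.3333333.
Is 1/3 < 1? YES.
Since P[∪ A_i] ≤ 1/3 < 1, the complement has P[∩ A_i^c] ≥ 1 − 1/3 = 2/3 > 0, so some outcome avoids every A_i.

39·p = 1/3 ≈ 0.3333333; existence CERTIFIED by the union bound.


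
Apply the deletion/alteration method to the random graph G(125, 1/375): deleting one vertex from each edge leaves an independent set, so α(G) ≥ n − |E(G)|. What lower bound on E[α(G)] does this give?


E[|E(G)|] = C(125, 2)·p = 7750 · (1/375) = 62/3.
E[α(G)] ≥ n − E[|E(G)|] = 125 − 62/3 = 313/3.
Numerically: ≈ 104.33333.
(This is only a lower bound; the true E[α(G)] may be larger.)

E[α(G)] ≥ 313/3 ≈ 104.33333.


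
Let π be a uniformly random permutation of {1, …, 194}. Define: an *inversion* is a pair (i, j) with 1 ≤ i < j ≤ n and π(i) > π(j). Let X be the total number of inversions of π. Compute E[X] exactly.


Write X = Σ X_I over the C(194, 2) = 18721 pairs i < j, with X_I the indicator of one inversion.
There are 18721 indicators.
For each fixed pair i < j, the values π(i) and π(j) are two distinct elements of {1, …, 194} in uniformly random order; by symmetry P[π(i) > π(j)] = 1/2.
By linearity: E[X] = 18721 · (1/2) = C(194, 2) · (1/2) = 18721/2 = 18721/2 ≈ 9360.500000.

E[X] = 18721/2 = 9360.500000.


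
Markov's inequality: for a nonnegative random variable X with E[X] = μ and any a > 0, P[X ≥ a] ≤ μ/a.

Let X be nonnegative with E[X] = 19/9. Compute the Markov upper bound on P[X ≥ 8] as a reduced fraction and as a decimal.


μ = E[X] = 19/9, a = 8.
Markov: P[X ≥ 8] ≤ μ/a = (19/9)/8 = 19/72.
Numerically: ≈ 0.2639.
(Since a = 8 > μ = 2.1111, the bound 19/72 is < 1 and informative.)

P[X ≥ 8] ≤ 19/72 ≈ 0.2639.


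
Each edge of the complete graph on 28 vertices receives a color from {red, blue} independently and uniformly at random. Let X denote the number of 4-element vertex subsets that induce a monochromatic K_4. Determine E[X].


Let X = Σ_S X_S over the C(28, 4) = 20475 subsets S of size 4, where X_S = 1 if the K_4 on S is monochromatic.
For a fixed S, the K_4 on S has C(4, 2) = 6 edges. P[all 6 edges red] = (1/2)^6, and likewise for blue, so P[monochromatic] = 2·(1/2)^6 = 2^{1 − 6} = 1/32.
By linearity: E[X] = C(28, 4) · 2^{1 − 6} = 20475 · 1/32 = 20475/32.
Numerically: E[X] ≈ 639.843750.

E[X] = C(28,4)·2^(1−C(4,2)) = 20475/32 ≈ 639.843750.


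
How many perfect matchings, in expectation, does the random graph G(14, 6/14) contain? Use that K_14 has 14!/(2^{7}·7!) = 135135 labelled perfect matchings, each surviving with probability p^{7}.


K_14 has 14!/(2^{7}·7!) = 135135 labelled perfect matchings.
For each such perfect matching H, let X_H = 1 if all 7 edges of H are present in G. Then P[X_H = 1] = p^{7} = (3/7)^{7} = 2187/823543.
By linearity: E[X] = Σ_H E[X_H] = 135135 · p^{7} = 135135 · 2187/823543 = 42220035/117649.
Numerically: E[X] ≈ 358.864.

E[X] = 135135 · (3/7)^{7} = 42220035/117649 ≈ 358.864.


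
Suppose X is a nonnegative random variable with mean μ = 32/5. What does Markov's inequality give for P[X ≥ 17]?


μ = E[X] = 32/5, a = 17.
Markov: P[X ≥ 17] ≤ μ/a = (32/5)/17 = 32/85.
Numerically: ≈ 0.37647.
(Since a = 17 > μ = 6.40000, the bound 32/85 is < 1 and informative.)

P[X ≥ 17] ≤ 32/85 ≈ 0.37647.


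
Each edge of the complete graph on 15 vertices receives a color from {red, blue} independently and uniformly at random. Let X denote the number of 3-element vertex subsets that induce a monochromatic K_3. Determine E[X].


Let X = Σ_S X_S over the C(15, 3) = 455 subsets S of size 3, where X_S = 1 if the K_3 on S is monochromatic.
For a fixed S, the K_3 on S has C(3, 2) = 3 edges. P[all 3 edges red] = (1/2)^3, and likewise for blue, so P[monochromatic] = 2·(1/2)^3 = 2^{1 − 3} = 1/4.
By linearity of expectation: E[X] = C(15, 3) · 2^{1 − 3} = 455 · 1/4 = 455/4.
Numerically: E[X] ≈ 113.750000.

E[X] = C(15,3)·2^(1−C(3,2)) = 455/4 ≈ 113.750000.


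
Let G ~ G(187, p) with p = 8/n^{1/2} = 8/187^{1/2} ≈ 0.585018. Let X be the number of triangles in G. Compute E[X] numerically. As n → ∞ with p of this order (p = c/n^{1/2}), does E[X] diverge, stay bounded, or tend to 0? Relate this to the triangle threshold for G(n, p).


Number of potential triangles: C(187, 3) = 1072445.
Each occurs with probability p³ ≈ (0.585018)³ ≈ 2.00220043e-01.
By linearity: E[X] = C(187, 3)·p³ ≈ 1072445 · 2.00220043e-01 ≈ 214724.984441.
Since α = 1/2 < 1, p = c/n^{1/2} ≫ 1/n is above the triangle threshold p ~ 1/n. Asymptotically E[X] ~ (c³/6)·n^{3(1−α)} = (8³/6)·n^{1.5} → ∞; triangles are abundant w.h.p.

E[X] ≈ 214724.984441; in regime p = Θ(1/n^{1/2}) E[X] diverges (above the triangle threshold p ~ 1/n).


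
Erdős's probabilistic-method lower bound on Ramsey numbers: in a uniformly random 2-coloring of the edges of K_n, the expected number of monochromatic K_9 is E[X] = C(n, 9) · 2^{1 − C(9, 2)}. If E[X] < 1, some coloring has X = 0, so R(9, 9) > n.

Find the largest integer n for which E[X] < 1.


We need C(n, 9) · 2^{1 − 36} < 1, i.e. C(n, 9) < 2^{36 − 1} = 34359738368.
Check values of n near the boundary:
  n = 60: C(60, 9) = 14783142660; 14783142660 < 34359738368? YES
  n = 61: C(61, 9) = 17341763505; 17341763505 < 34359738368? YES
  n = 62: C(62, 9) = 20286591270; 20286591270 < 34359738368? YES
  n = 63: C(63, 9) = 23667689815; 23667689815 < 34359738368? YES
  n = 64: C(64, 9) = 27540584512; 27540584512 < 34359738368? YES
  n = 65: C(65, 9) = 31966749880; 31966749880 < 34359738368? YES
  n = 66: C(66, 9) = 37014131440; 37014131440 < 34359738368? NO
  n = 67: C(67, 9) = 42757703560; 42757703560 < 34359738368? NO
The largest n with C(n, 9) < 34359738368 is n = 65 (where E[X] = 3995843735/4294967296 ≈ 0.930). Hence R(9, 9) > 65, i.e. R(9, 9) ≥ 66.

Largest n = 65; hence R(9, 9) > 65.


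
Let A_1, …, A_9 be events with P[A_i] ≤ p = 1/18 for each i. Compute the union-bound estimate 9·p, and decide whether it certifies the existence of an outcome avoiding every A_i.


Union bound: P[∪_{i=1}^{9} A_i] ≤ Σ_i P[A_i] ≤ 9·p = 9·(1/18) = 1/2.
Numerically: 1/2 ≈ 0.50000.
Is 1/2 < 1? YES.
Since P[∪ A_i] ≤ 1/2 < 1, the complement has P[∩ A_i^c] ≥ 1 − 1/2 = 1/2 > 0, so some outcome avoids every A_i.

9·p = 1/2 ≈ 0.50000; existence CERTIFIED by the union bound.


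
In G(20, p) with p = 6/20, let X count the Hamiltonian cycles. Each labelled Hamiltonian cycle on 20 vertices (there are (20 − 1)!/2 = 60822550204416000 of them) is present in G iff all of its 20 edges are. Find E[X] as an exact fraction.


K_20 has (20 − 1)!/2 = 60822550204416000 labelled Hamiltonian cycles.
For each such Hamiltonian cycle H, let X_H = 1 if all 20 edges of H are present in G. Then P[X_H = 1] = p^{20} = (3/10)^{20} = 3486784401/100000000000000000000.
By linearity of expectation: E[X] = Σ_H E[X_H] = 60822550204416000 · p^{20} = 60822550204416000 · 3486784401/100000000000000000000 = 51776152168407487821/24414062500000.
Numerically: E[X] ≈ 2.12075e+06.

E[X] = 60822550204416000 · (3/10)^{20} = 51776152168407487821/24414062500000 ≈ 2.12075e+06.


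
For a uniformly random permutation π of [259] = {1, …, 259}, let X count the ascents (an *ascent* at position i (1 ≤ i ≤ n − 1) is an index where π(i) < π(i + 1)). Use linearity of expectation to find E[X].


Write X = Σ X_I over i = 1, …, 258, with X_I the indicator of one ascent.
There are 258 indicators.
For each fixed i, the pair (π(i), π(i+1)) is a uniformly random ordered pair of distinct values from {1, …, 259}; by symmetry P[π(i) < π(i+1)] = 1/2.
By linearity: E[X] = 258 · (1/2) = (259 − 1) · (1/2) = 129 ≈ 129.0000.

E[X] = 129 = 129.0000.


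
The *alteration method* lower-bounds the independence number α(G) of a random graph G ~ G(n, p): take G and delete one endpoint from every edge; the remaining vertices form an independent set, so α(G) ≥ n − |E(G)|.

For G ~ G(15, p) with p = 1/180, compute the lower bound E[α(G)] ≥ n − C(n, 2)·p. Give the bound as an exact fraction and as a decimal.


E[|E(G)|] = C(15, 2)·p = 105 · (1/180) = 7/12.
E[α(G)] ≥ n − E[|E(G)|] = 15 − 7/12 = 173/12.
Numerically: ≈ 14.41667.
(This is only a lower bound; the true E[α(G)] may be larger.)

E[α(G)] ≥ 173/12 ≈ 14.41667.


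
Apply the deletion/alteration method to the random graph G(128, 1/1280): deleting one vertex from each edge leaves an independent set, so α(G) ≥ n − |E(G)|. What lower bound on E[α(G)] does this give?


E[|E(G)|] = C(128, 2)·p = 8128 · (1/1280) = 127/20.
E[α(G)] ≥ n − E[|E(G)|] = 128 − 127/20 = 2433/20.
Numerically: ≈ 121.6500.
(This is only a lower bound; the true E[α(G)] may be larger.)

E[α(G)] ≥ 2433/20 ≈ 121.6500.


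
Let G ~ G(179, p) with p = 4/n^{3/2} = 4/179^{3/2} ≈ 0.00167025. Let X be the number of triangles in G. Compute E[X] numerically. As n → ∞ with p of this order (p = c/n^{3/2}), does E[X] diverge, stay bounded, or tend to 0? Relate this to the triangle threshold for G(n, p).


Number of potential triangles: C(179, 3) = 939929.
Each occurs with probability p³ ≈ (0.00167025)³ ≈ 4.65952166e-09.
By linearity: E[X] = C(179, 3)·p³ ≈ 939929 · 4.65952166e-09 ≈ 0.004380.
Since α = 3/2 > 1, p = c/n^{3/2} = o(1/n) is below the triangle threshold p ~ 1/n. Asymptotically E[X] ~ (c³/6)·n^{3(1−α)} = (4³/6)·n^{-1.5} → 0, so by Markov's inequality G has no triangles w.h.p.

E[X] ≈ 0.004380; in regime p = Θ(1/n^{3/2}) E[X] tends to 0 (below the triangle threshold p ~ 1/n).


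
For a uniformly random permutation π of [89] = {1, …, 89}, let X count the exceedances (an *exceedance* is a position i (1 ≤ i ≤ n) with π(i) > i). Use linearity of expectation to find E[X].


Write X = Σ_{i=1}^{89} X_i, where X_i = 1_{π(i) > i}.
For each fixed i, π(i) is uniform over {1, …, 89} (marginal of a uniform permutation), so P[π(i) > i] = (n − i)/n. Summing: Σ_{i=1}^{89} (n − i)/n = (0 + 1 + … + 88)/89 = 89(89 − 1)/(2·89) = (89 − 1)/2.
Hence E[X] = Σ_{i=1}^{89} (89 − i)/89 = 44 ≈ 44.000.

E[X] = 44 = 44.000.


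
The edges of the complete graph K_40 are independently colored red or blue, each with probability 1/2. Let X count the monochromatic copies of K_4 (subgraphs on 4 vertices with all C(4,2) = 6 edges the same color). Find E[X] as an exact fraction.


Let X = Σ_S X_S over the C(40, 4) = 91390 subsets S of size 4, where X_S = 1 if the K_4 on S is monochromatic.
For a fixed S, the K_4 on S has C(4, 2) = 6 edges. P[all 6 edges red] = (1/2)^6, and likewise for blue, so P[monochromatic] = 2·(1/2)^6 = 2^{1 − 6} = 1/32.
By linearity of expectation: E[X] = C(40, 4) · 2^{1 − 6} = 91390 · 1/32 = 45695/16.
Numerically: E[X] ≈ 2855.938.

E[X] = C(40,4)·2^(1−C(4,2)) = 45695/16 ≈ 2855.938.


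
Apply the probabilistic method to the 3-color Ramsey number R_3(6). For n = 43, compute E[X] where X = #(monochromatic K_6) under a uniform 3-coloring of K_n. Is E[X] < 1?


E[X] = C(43, 6) · 3^{1 − 15} = 6096454 · 3^{−14} = 6096454/4782969.
As a reduced fraction: E[X] = 6096454/4782969 ≈ 1.275.
Is E[X] < 1? NO.
Since E[X] ≥ 1, the first-moment bound is inconclusive at n = 43; it does NOT by itself certify R_3(6) > 43.

E[X] = 6096454/4782969 ≈ 1.275; E[X] ≥ 1; first-moment method inconclusive here.


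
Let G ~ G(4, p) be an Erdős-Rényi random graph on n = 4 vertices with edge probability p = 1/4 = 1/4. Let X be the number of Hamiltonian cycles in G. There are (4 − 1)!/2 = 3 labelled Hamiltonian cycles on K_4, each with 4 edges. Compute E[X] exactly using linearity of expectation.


K_4 has (4 − 1)!/2 = 3 labelled Hamiltonian cycles.
For each such Hamiltonian cycle H, let X_H = 1 if all 4 edges of H are present in G. Then P[X_H = 1] = p^{4} = (1/4)^{4} = 1/256.
Summing the indicators: E[X] = Σ_H E[X_H] = 3 · p^{4} = 3 · 1/256 = 3/256.
Numerically: E[X] ≈ 0.0117188.

E[X] = 3 · (1/4)^{4} = 3/256 ≈ 0.0117188.


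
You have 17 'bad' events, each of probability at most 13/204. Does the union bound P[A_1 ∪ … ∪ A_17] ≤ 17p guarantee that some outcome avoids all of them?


Union bound: P[∪_{i=1}^{17} A_i] ≤ Σ_i P[A_i] ≤ 17·p = 17·(13/204) = 13/12.
Numerically: 13/12 ≈ 1.0833.
Is 13/12 < 1? NO.
Since the bound 13/12 is ≥ 1, the union bound is uninformative here; it does NOT by itself certify existence.

17·p = 13/12 ≈ 1.0833; existence NOT certified by the union bound.


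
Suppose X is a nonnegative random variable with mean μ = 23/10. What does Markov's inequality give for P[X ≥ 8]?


μ = E[X] = 23/10, a = 8.
Markov: P[X ≥ 8] ≤ μ/a = (23/10)/8 = 23/80.
Numerically: ≈ 0.28750.
(Since a = 8 > μ = 2.30000, the bound 23/80 is < 1 and informative.)

P[X ≥ 8] ≤ 23/80 ≈ 0.28750.


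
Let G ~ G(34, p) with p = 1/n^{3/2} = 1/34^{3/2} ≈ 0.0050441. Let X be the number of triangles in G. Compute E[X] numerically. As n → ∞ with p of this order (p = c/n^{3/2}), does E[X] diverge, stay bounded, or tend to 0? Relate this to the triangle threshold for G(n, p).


Number of potential triangles: C(34, 3) = 5984.
Each occurs with probability p³ ≈ (0.0050441)³ ≈ 1.2833493e-07.
By linearity: E[X] = C(34, 3)·p³ ≈ 5984 · 1.2833493e-07 ≈ 0.00077.
Since α = 3/2 > 1, p = c/n^{3/2} = o(1/n) is below the triangle threshold p ~ 1/n. Asymptotically E[X] ~ (c³/6)·n^{3(1−α)} = (1³/6)·n^{-1.5} → 0, so by Markov's inequality G has no triangles w.h.p.

E[X] ≈ 0.00077; in regime p = Θ(1/n^{3/2}) E[X] tends to 0 (below the triangle threshold p ~ 1/n).


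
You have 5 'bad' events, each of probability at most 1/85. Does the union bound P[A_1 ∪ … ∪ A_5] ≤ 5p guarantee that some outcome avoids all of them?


Union bound: P[∪_{i=1}^{5} A_i] ≤ Σ_i P[A_i] ≤ 5·p = 5·(1/85) = 1/17.
Numerically: 1/17 ≈ 0.058824.
Is 1/17 < 1? YES.
Since P[∪ A_i] ≤ 1/17 < 1, the complement has P[∩ A_i^c] ≥ 1 − 1/17 = 16/17 > 0, so some outcome avoids every A_i.

5·p = 1/17 ≈ 0.058824; existence CERTIFIED by the union bound.


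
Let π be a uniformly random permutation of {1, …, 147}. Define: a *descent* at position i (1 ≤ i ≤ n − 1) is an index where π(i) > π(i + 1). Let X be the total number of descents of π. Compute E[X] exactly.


Write X = Σ X_I over i = 1, …, 146, with X_I the indicator of one descent.
There are 146 indicators.
For each fixed i, the pair (π(i), π(i+1)) is a uniformly random ordered pair of distinct values from {1, …, 147}; by symmetry P[π(i) > π(i+1)] = 1/2.
By linearity: E[X] = 146 · (1/2) = (147 − 1) · (1/2) = 73 ≈ 73.0000.

E[X] = 73 = 73.0000.


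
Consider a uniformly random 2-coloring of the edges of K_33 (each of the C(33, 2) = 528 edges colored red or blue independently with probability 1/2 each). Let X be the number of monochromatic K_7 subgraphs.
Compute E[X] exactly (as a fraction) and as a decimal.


Let X = Σ_S X_S over the C(33, 7) = 4272048 subsets S of size 7, where X_S = 1 if the K_7 on S is monochromatic.
For a fixed S, the K_7 on S has C(7, 2) = 21 edges. P[all 21 edges red] = (1/2)^21, and likewise for blue, so P[monochromatic] = 2·(1/2)^21 = 2^{1 − 21} = 1/1048576.
By linearity of expectation: E[X] = C(33, 7) · 2^{1 − 21} = 4272048 · 1/1048576 = 267003/65536.
Numerically: E[X] ≈ 4.0741.

E[X] = C(33,7)·2^(1−C(7,2)) = 267003/65536 ≈ 4.0741.


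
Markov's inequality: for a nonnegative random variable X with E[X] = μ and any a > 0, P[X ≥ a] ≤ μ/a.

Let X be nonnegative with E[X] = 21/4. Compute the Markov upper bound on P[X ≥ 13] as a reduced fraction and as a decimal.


μ = E[X] = 21/4, a = 13.
Markov: P[X ≥ 13] ≤ μ/a = (21/4)/13 = 21/52.
Numerically: ≈ 0.403846.
(Since a = 13 > μ = 5.250000, the bound 21/52 is < 1 and informative.)

P[X ≥ 13] ≤ 21/52 ≈ 0.403846.


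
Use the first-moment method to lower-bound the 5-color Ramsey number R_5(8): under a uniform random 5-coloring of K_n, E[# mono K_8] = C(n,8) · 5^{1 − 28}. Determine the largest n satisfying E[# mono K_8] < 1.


We need C(n, 8) · 5^{1 − 28} < 1, i.e. C(n, 8) < 5^{28 − 1} = 7450580596923828125.
Check values of n near the boundary:
  n = 861: C(861, 8) = 7250034996615275865; 7250034996615275865 < 7450580596923828125? YES
  n = 862: C(862, 8) = 7317951015318931845; 7317951015318931845 < 7450580596923828125? YES
  n = 863: C(863, 8) = 7386423071602617757; 7386423071602617757 < 7450580596923828125? YES
  n = 864: C(864, 8) = 7455455062926006708; 7455455062926006708 < 7450580596923828125? NO
The largest n with C(n, 8) < 7450580596923828125 is n = 863 (where E[X] = 7386423071602617757/7450580596923828125 ≈ 0.991). Hence R_5(8) > 863, i.e. R_5(8) ≥ 864.

Largest n = 863; hence R_5(8) > 863.


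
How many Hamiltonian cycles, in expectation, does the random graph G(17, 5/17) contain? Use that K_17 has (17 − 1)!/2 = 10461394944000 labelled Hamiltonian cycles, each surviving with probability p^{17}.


K_17 has (17 − 1)!/2 = 10461394944000 labelled Hamiltonian cycles.
For each such Hamiltonian cycle H, let X_H = 1 if all 17 edges of H are present in G. Then P[X_H = 1] = p^{17} = (5/17)^{17} = 762939453125/827240261886336764177.
Summing the indicators: E[X] = Σ_H E[X_H] = 10461394944000 · p^{17} = 10461394944000 · 762939453125/827240261886336764177 = 7981410937500000000000000/827240261886336764177.
Numerically: E[X] ≈ 9648.

E[X] = 10461394944000 · (5/17)^{17} = 7981410937500000000000000/827240261886336764177 ≈ 9648.


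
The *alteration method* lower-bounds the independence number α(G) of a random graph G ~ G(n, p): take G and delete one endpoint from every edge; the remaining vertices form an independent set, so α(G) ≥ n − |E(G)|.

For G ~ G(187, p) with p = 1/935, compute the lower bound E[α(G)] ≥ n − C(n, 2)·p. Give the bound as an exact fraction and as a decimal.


E[|E(G)|] = C(187, 2)·p = 17391 · (1/935) = 93/5.
E[α(G)] ≥ n − E[|E(G)|] = 187 − 93/5 = 842/5.
Numerically: ≈ 168.400.
(This is only a lower bound; the true E[α(G)] may be larger.)

E[α(G)] ≥ 842/5 ≈ 168.400.


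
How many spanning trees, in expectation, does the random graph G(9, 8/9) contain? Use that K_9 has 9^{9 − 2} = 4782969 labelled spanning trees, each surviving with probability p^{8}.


K_9 has 9^{9 − 2} = 4782969 labelled spanning trees.
For each such spanning tree H, let X_H = 1 if all 8 edges of H are present in G. Then P[X_H = 1] = p^{8} = (8/9)^{8} = 16777216/43046721.
By linearity of expectation: E[X] = Σ_H E[X_H] = 4782969 · p^{8} = 4782969 · 16777216/43046721 = 16777216/9.
Numerically: E[X] ≈ 1.864e+06.

E[X] = 4782969 · (8/9)^{8} = 16777216/9 ≈ 1.864e+06.


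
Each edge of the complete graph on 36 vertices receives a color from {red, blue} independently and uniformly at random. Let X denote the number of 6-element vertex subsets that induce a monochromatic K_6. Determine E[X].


Let X = Σ_S X_S over the C(36, 6) = 1947792 subsets S of size 6, where X_S = 1 if the K_6 on S is monochromatic.
For a fixed S, the K_6 on S has C(6, 2) = 15 edges. P[all 15 edges red] = (1/2)^15, and likewise for blue, so P[monochromatic] = 2·(1/2)^15 = 2^{1 − 15} = 1/16384.
By linearity of expectation: E[X] = C(36, 6) · 2^{1 − 15} = 1947792 · 1/16384 = 121737/1024.
Numerically: E[X] ≈ 118.883789.

E[X] = C(36,6)·2^(1−C(6,2)) = 121737/1024 ≈ 118.883789.
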